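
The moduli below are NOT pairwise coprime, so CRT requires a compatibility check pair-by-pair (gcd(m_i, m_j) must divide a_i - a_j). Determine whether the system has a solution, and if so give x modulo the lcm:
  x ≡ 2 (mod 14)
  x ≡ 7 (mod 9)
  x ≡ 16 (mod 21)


Moduli 14, 9, 21 are not pairwise coprime, so CRT works modulo lcm(m_i) when all pairwise compatibility conditions hold.
Pairwise compatibility: gcd(m_i, m_j) must divide a_i - a_j for every pair.
Merge one congruence at a time:
  Start: x ≡ 2 (mod 14).
  Combine with x ≡ 7 (mod 9): gcd(14, 9) = 1; 7 - 2 = 5, which IS divisible by 1, so compatible.
    Write x = 2 + 14·t and substitute into x ≡ 7 (mod 9): 14·t ≡ 7 − 2 = 5 (mod 9).
    Reduce coefficients mod 9: 5·t ≡ 5 (mod 9).
    The inverse of 5 mod 9 is 2 (since 5·2 = 10 = 1·9 + 1), so t ≡ 2·5 = 10 ≡ 1 (mod 9).
    Then x = 2 + 14·1 = 16, valid modulo lcm(14, 9) = 126: x ≡ 16 (mod 126).
  Combine with x ≡ 16 (mod 21): gcd(126, 21) = 21; 16 - 16 = 0, which IS divisible by 21, so compatible.
    Write x = 16 + 126·t and substitute into x ≡ 16 (mod 21): 126·t ≡ 16 − 16 = 0 (mod 21).
    Divide the congruence (and modulus) by g = 21: 6·t ≡ 0 (mod 1).
    Modulo 1 every t works; take t = 0.
    Then x = 16 + 126·0 = 16, valid modulo lcm(126, 21) = 126: x ≡ 16 (mod 126).
Verify: 16 mod 14 = 2, 16 mod 9 = 7, 16 mod 21 = 16.

x ≡ 16 (mod 126).


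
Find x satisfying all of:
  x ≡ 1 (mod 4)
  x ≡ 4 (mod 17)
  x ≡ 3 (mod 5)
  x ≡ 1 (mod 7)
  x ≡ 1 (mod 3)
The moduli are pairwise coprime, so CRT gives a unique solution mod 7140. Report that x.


Product of moduli M = 4 · 17 · 5 · 7 · 3 = 7140.
Merge one congruence at a time:
  Start: x ≡ 1 (mod 4).
  Combine with x ≡ 4 (mod 17); new modulus lcm = 68.
    Write x = 1 + 4·t and substitute into x ≡ 4 (mod 17): 4·t ≡ 4 − 1 = 3 (mod 17).
    The inverse of 4 mod 17 is 13 (since 4·13 = 52 = 3·17 + 1), so t ≡ 13·3 = 39 ≡ 5 (mod 17).
    Then x = 1 + 4·5 = 21, valid modulo lcm(4, 17) = 68: x ≡ 21 (mod 68).
  Combine with x ≡ 3 (mod 5); new modulus lcm = 340.
    Write x = 21 + 68·t and substitute into x ≡ 3 (mod 5): 68·t ≡ 3 − 21 = -18 (mod 5).
    Reduce coefficients mod 5: 3·t ≡ 2 (mod 5).
    The inverse of 3 mod 5 is 2 (since 3·2 = 6 = 1·5 + 1), so t ≡ 2·2 = 4 ≡ 4 (mod 5).
    Then x = 21 + 68·4 = 293, valid modulo lcm(68, 5) = 340: x ≡ 293 (mod 340).
  Combine with x ≡ 1 (mod 7); new modulus lcm = 2380.
    Write x = 293 + 340·t and substitute into x ≡ 1 (mod 7): 340·t ≡ 1 − 293 = -292 (mod 7).
    Reduce coefficients mod 7: 4·t ≡ 2 (mod 7).
    The inverse of 4 mod 7 is 2 (since 4·2 = 8 = 1·7 + 1), so t ≡ 2·2 = 4 ≡ 4 (mod 7).
    Then x = 293 + 340·4 = 1653, valid modulo lcm(340, 7) = 2380: x ≡ 1653 (mod 2380).
  Combine with x ≡ 1 (mod 3); new modulus lcm = 7140.
    Write x = 1653 + 2380·t and substitute into x ≡ 1 (mod 3): 2380·t ≡ 1 − 1653 = -1652 (mod 3).
    Reduce coefficients mod 3: 1·t ≡ 1 (mod 3).
    So t ≡ 1 (mod 3).
    Then x = 1653 + 2380·1 = 4033, valid modulo lcm(2380, 3) = 7140: x ≡ 4033 (mod 7140).
Verify against each original: 4033 mod 4 = 1, 4033 mod 17 = 4, 4033 mod 5 = 3, 4033 mod 7 = 1, 4033 mod 3 = 1.

x ≡ 4033 (mod 7140).


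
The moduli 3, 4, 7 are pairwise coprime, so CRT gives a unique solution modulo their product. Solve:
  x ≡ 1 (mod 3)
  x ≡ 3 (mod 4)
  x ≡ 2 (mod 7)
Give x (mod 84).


Moduli 3, 4, 7 are pairwise coprime; by CRT there is a unique solution modulo M = 3 · 4 · 7 = 84.
Solve pairwise, accumulating the modulus:
  Start with x ≡ 1 (mod 3).
  Combine with x ≡ 3 (mod 4): since gcd(3, 4) = 1, we get a unique residue mod 12.
    Write x = 1 + 3·t and substitute into x ≡ 3 (mod 4): 3·t ≡ 3 − 1 = 2 (mod 4).
    The inverse of 3 mod 4 is 3 (since 3·3 = 9 = 2·4 + 1), so t ≡ 3·2 = 6 ≡ 2 (mod 4).
    Then x = 1 + 3·2 = 7, valid modulo lcm(3, 4) = 12: x ≡ 7 (mod 12).
  Combine with x ≡ 2 (mod 7): since gcd(12, 7) = 1, we get a unique residue mod 84.
    Write x = 7 + 12·t and substitute into x ≡ 2 (mod 7): 12·t ≡ 2 − 7 = -5 (mod 7).
    Reduce coefficients mod 7: 5·t ≡ 2 (mod 7).
    The inverse of 5 mod 7 is 3 (since 5·3 = 15 = 2·7 + 1), so t ≡ 3·2 = 6 ≡ 6 (mod 7).
    Then x = 7 + 12·6 = 79, valid modulo lcm(12, 7) = 84: x ≡ 79 (mod 84).
Verify: 79 mod 3 = 1 ✓, 79 mod 4 = 3 ✓, 79 mod 7 = 2 ✓.

x ≡ 79 (mod 84).


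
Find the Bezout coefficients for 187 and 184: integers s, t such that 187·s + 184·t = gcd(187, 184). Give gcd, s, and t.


Euclidean algorithm on (187, 184) — divide until remainder is 0:
  187 = 1 · 184 + 3
  184 = 61 · 3 + 1
  3 = 3 · 1 + 0
gcd(187, 184) = 1.
Track Bezout coefficients alongside the remainders: start with r₀ = 187 = a·1 + b·0 (s = 1, t = 0) and r₁ = 184 = a·0 + b·1 (s = 0, t = 1); each new remainder r_{k+1} = r_{k-1} − q_k·r_k inherits s_{k+1} = s_{k-1} − q_k·s_k, t_{k+1} = t_{k-1} − q_k·t_k, so r_k = a·s_k + b·t_k at every step:
  q = 1: r = 3, s = 1 − 1·0 = 1, t = 0 − 1·1 = -1  (check: 187·1 + 184·(-1) = 3)
  q = 61: r = 1, s = 0 − 61·1 = -61, t = 1 − 61·(-1) = 62  (check: 187·(-61) + 184·62 = 1)
The row with r = 1 (the gcd) gives the Bezout coefficients s = -61, t = 62.
Result: 187 · (-61) + 184 · (62) = 1.

gcd(187, 184) = 1; s = -61, t = 62 (check: 187·(-61) + 184·62 = 1).


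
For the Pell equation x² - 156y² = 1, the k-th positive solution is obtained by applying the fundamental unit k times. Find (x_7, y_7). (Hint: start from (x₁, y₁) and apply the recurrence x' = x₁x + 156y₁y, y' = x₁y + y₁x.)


Step 1: Find the fundamental solution (x₁, y₁) of x² - 156y² = 1.
  Expand √156 as a continued fraction. a₀ = ⌊√156⌋ = 12; iterate m_{k+1} = d_k·a_k − m_k, d_{k+1} = (156 − m_{k+1}²)/d_k, a_{k+1} = ⌊(a₀ + m_{k+1})/d_{k+1}⌋ (starting m₀ = 0, d₀ = 1), with convergents p_k = a_k·p_{k-1} + p_{k-2}, q_k = a_k·q_{k-1} + q_{k-2} (p₋₁ = 1, q₋₁ = 0):
  k = 0: a₀ = 12; p₀/q₀ = 12/1; p₀² − 156·q₀² = 144 − 156 = -12.
  k = 1: m = 12, d = 12, a = ⌊(12 + 12)/12⌋ = 2; p/q = (2·12 + 1)/(2·1 + 0) = 25/2; p² − 156·q² = 625 − 624 = 1.
  The first convergent with p² − 156·q² = 1 gives the fundamental solution (x₁, y₁) = (25, 2).
Step 2: Apply the recurrence (x_{n+1}, y_{n+1}) = (x₁x_n + 156y₁y_n, x₁y_n + y₁x_n) repeatedly.
  From (x_1, y_1) = (25, 2): x_2 = 25·25 + 156·2·2 = 1249; y_2 = 25·2 + 2·25 = 100.
  From (x_2, y_2) = (1249, 100): x_3 = 25·1249 + 156·2·100 = 62425; y_3 = 25·100 + 2·1249 = 4998.
  From (x_3, y_3) = (62425, 4998): x_4 = 25·62425 + 156·2·4998 = 3120001; y_4 = 25·4998 + 2·62425 = 249800.
  From (x_4, y_4) = (3120001, 249800): x_5 = 25·3120001 + 156·2·249800 = 155937625; y_5 = 25·249800 + 2·3120001 = 12485002.
  From (x_5, y_5) = (155937625, 12485002): x_6 = 25·155937625 + 156·2·12485002 = 7793761249; y_6 = 25·12485002 + 2·155937625 = 624000300.
  From (x_6, y_6) = (7793761249, 624000300): x_7 = 25·7793761249 + 156·2·624000300 = 389532124825; y_7 = 25·624000300 + 2·7793761249 = 31187529998.
Step 3: Verify x_7² - 156·y_7² = 151735276270679381280625 - 151735276270679381280624 = 1 (should be 1). ✓

(x_1, y_1) = (25, 2); (x_7, y_7) = (389532124825, 31187529998).


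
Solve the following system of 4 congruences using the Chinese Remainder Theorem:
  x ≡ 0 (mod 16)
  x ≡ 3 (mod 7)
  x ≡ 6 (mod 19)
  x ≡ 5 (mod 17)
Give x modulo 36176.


Product of moduli M = 16 · 7 · 19 · 17 = 36176.
Merge one congruence at a time:
  Start: x ≡ 0 (mod 16).
  Combine with x ≡ 3 (mod 7); new modulus lcm = 112.
    Write x = 0 + 16·t and substitute into x ≡ 3 (mod 7): 16·t ≡ 3 − 0 = 3 (mod 7).
    Reduce coefficients mod 7: 2·t ≡ 3 (mod 7).
    The inverse of 2 mod 7 is 4 (since 2·4 = 8 = 1·7 + 1), so t ≡ 4·3 = 12 ≡ 5 (mod 7).
    Then x = 0 + 16·5 = 80, valid modulo lcm(16, 7) = 112: x ≡ 80 (mod 112).
  Combine with x ≡ 6 (mod 19); new modulus lcm = 2128.
    Write x = 80 + 112·t and substitute into x ≡ 6 (mod 19): 112·t ≡ 6 − 80 = -74 (mod 19).
    Reduce coefficients mod 19: 17·t ≡ 2 (mod 19).
    The inverse of 17 mod 19 is 9 (since 17·9 = 153 = 8·19 + 1), so t ≡ 9·2 = 18 ≡ 18 (mod 19).
    Then x = 80 + 112·18 = 2096, valid modulo lcm(112, 19) = 2128: x ≡ 2096 (mod 2128).
  Combine with x ≡ 5 (mod 17); new modulus lcm = 36176.
    Write x = 2096 + 2128·t and substitute into x ≡ 5 (mod 17): 2128·t ≡ 5 − 2096 = -2091 (mod 17).
    Reduce coefficients mod 17: 3·t ≡ 0 (mod 17).
    The inverse of 3 mod 17 is 6 (since 3·6 = 18 = 1·17 + 1), so t ≡ 6·0 = 0 ≡ 0 (mod 17).
    Then x = 2096 + 2128·0 = 2096, valid modulo lcm(2128, 17) = 36176: x ≡ 2096 (mod 36176).
Verify against each original: 2096 mod 16 = 0, 2096 mod 7 = 3, 2096 mod 19 = 6, 2096 mod 17 = 5.

x ≡ 2096 (mod 36176).


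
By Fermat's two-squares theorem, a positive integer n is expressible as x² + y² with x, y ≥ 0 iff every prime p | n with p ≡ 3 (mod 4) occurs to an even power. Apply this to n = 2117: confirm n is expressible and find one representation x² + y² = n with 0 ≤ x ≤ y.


Step 1: Factor n = 2117 = 29 · 73.
Step 2: Check the mod-4 condition on each prime factor: 29 ≡ 1 (mod 4), exponent 1; 73 ≡ 1 (mod 4), exponent 1.
All primes ≡ 3 (mod 4) appear to even exponent (or don't appear), so by the two-squares theorem n IS expressible as a sum of two squares.
Step 3: Build a representation. Here n = 29 · 73 is a product of primes ≡ 1 (mod 4). Each prime p ≡ 1 (mod 4) is itself a sum of two squares; find a² by testing p − a² for a perfect square:
  29: 29 − 1² = 28, 29 − 2² = 25 = 5² ⇒ 29 = 2² + 5².
  73: 73 − 1² = 72, 73 − 2² = 69, 73 − 3² = 64 = 8² ⇒ 73 = 3² + 8².
  Combine using the Brahmagupta–Fibonacci identity (a² + b²)(c² + d²) = (ac − bd)² + (ad + bc)² = (ac + bd)² + (ad − bc)²:
  29 · 73 = 2117: from (2² + 5²)(3² + 8²), take (2·3 − 5·8, 2·8 + 5·3) = (6 − 40, 16 + 15) = (-34, 31); dropping signs (only squares matter) gives (34, 31); check 34² + 31² = 1156 + 961 = 2117 ✓.
Step 4: Order so x ≤ y and verify: 31² + 34² = 961 + 1156 = 2117 = n. ✓

n = 2117 = 31² + 34² (one valid representation with x ≤ y).


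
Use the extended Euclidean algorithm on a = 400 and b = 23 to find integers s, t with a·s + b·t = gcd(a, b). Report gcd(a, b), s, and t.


Euclidean algorithm on (400, 23) — divide until remainder is 0:
  400 = 17 · 23 + 9
  23 = 2 · 9 + 5
  9 = 1 · 5 + 4
  5 = 1 · 4 + 1
  4 = 4 · 1 + 0
gcd(400, 23) = 1.
Track Bezout coefficients alongside the remainders: start with r₀ = 400 = a·1 + b·0 (s = 1, t = 0) and r₁ = 23 = a·0 + b·1 (s = 0, t = 1); each new remainder r_{k+1} = r_{k-1} − q_k·r_k inherits s_{k+1} = s_{k-1} − q_k·s_k, t_{k+1} = t_{k-1} − q_k·t_k, so r_k = a·s_k + b·t_k at every step:
  q = 17: r = 9, s = 1 − 17·0 = 1, t = 0 − 17·1 = -17  (check: 400·1 + 23·(-17) = 9)
  q = 2: r = 5, s = 0 − 2·1 = -2, t = 1 − 2·(-17) = 35  (check: 400·(-2) + 23·35 = 5)
  q = 1: r = 4, s = 1 − 1·(-2) = 3, t = -17 − 1·35 = -52  (check: 400·3 + 23·(-52) = 4)
  q = 1: r = 1, s = -2 − 1·3 = -5, t = 35 − 1·(-52) = 87  (check: 400·(-5) + 23·87 = 1)
The row with r = 1 (the gcd) gives the Bezout coefficients s = -5, t = 87.
Result: 400 · (-5) + 23 · (87) = 1.

gcd(400, 23) = 1; s = -5, t = 87 (check: 400·(-5) + 23·87 = 1).


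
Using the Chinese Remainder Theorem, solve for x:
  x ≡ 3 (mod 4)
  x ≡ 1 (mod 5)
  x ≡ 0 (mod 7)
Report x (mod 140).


Moduli 4, 5, 7 are pairwise coprime; by CRT there is a unique solution modulo M = 4 · 5 · 7 = 140.
Solve pairwise, accumulating the modulus:
  Start with x ≡ 3 (mod 4).
  Combine with x ≡ 1 (mod 5): since gcd(4, 5) = 1, we get a unique residue mod 20.
    Write x = 3 + 4·t and substitute into x ≡ 1 (mod 5): 4·t ≡ 1 − 3 = -2 (mod 5).
    Reduce coefficients mod 5: 4·t ≡ 3 (mod 5).
    The inverse of 4 mod 5 is 4 (since 4·4 = 16 = 3·5 + 1), so t ≡ 4·3 = 12 ≡ 2 (mod 5).
    Then x = 3 + 4·2 = 11, valid modulo lcm(4, 5) = 20: x ≡ 11 (mod 20).
  Combine with x ≡ 0 (mod 7): since gcd(20, 7) = 1, we get a unique residue mod 140.
    Write x = 11 + 20·t and substitute into x ≡ 0 (mod 7): 20·t ≡ 0 − 11 = -11 (mod 7).
    Reduce coefficients mod 7: 6·t ≡ 3 (mod 7).
    The inverse of 6 mod 7 is 6 (since 6·6 = 36 = 5·7 + 1), so t ≡ 6·3 = 18 ≡ 4 (mod 7).
    Then x = 11 + 20·4 = 91, valid modulo lcm(20, 7) = 140: x ≡ 91 (mod 140).
Verify: 91 mod 4 = 3 ✓, 91 mod 5 = 1 ✓, 91 mod 7 = 0 ✓.

x ≡ 91 (mod 140).


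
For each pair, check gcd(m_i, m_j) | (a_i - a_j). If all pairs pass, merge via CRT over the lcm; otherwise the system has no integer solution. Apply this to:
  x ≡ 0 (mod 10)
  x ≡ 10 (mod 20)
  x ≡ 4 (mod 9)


Moduli 10, 20, 9 are not pairwise coprime, so CRT works modulo lcm(m_i) when all pairwise compatibility conditions hold.
Pairwise compatibility: gcd(m_i, m_j) must divide a_i - a_j for every pair.
Merge one congruence at a time:
  Start: x ≡ 0 (mod 10).
  Combine with x ≡ 10 (mod 20): gcd(10, 20) = 10; 10 - 0 = 10, which IS divisible by 10, so compatible.
    Write x = 0 + 10·t and substitute into x ≡ 10 (mod 20): 10·t ≡ 10 − 0 = 10 (mod 20).
    Divide the congruence (and modulus) by g = 10: 1·t ≡ 1 (mod 2).
    So t ≡ 1 (mod 2).
    Then x = 0 + 10·1 = 10, valid modulo lcm(10, 20) = 20: x ≡ 10 (mod 20).
  Combine with x ≡ 4 (mod 9): gcd(20, 9) = 1; 4 - 10 = -6, which IS divisible by 1, so compatible.
    Write x = 10 + 20·t and substitute into x ≡ 4 (mod 9): 20·t ≡ 4 − 10 = -6 (mod 9).
    Reduce coefficients mod 9: 2·t ≡ 3 (mod 9).
    The inverse of 2 mod 9 is 5 (since 2·5 = 10 = 1·9 + 1), so t ≡ 5·3 = 15 ≡ 6 (mod 9).
    Then x = 10 + 20·6 = 130, valid modulo lcm(20, 9) = 180: x ≡ 130 (mod 180).
Verify: 130 mod 10 = 0, 130 mod 20 = 10, 130 mod 9 = 4.

x ≡ 130 (mod 180).


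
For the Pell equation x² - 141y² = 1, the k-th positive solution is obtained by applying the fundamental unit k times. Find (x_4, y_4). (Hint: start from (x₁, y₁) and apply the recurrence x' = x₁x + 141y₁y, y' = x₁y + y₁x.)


Step 1: Find the fundamental solution (x₁, y₁) of x² - 141y² = 1.
  Expand √141 as a continued fraction. a₀ = ⌊√141⌋ = 11; iterate m_{k+1} = d_k·a_k − m_k, d_{k+1} = (141 − m_{k+1}²)/d_k, a_{k+1} = ⌊(a₀ + m_{k+1})/d_{k+1}⌋ (starting m₀ = 0, d₀ = 1), with convergents p_k = a_k·p_{k-1} + p_{k-2}, q_k = a_k·q_{k-1} + q_{k-2} (p₋₁ = 1, q₋₁ = 0):
  k = 0: a₀ = 11; p₀/q₀ = 11/1; p₀² − 141·q₀² = 121 − 141 = -20.
  k = 1: m = 11, d = 20, a = ⌊(11 + 11)/20⌋ = 1; p/q = (1·11 + 1)/(1·1 + 0) = 12/1; p² − 141·q² = 144 − 141 = 3.
  k = 2: m = 9, d = 3, a = ⌊(11 + 9)/3⌋ = 6; p/q = (6·12 + 11)/(6·1 + 1) = 83/7; p² − 141·q² = 6889 − 6909 = -20.
  k = 3: m = 9, d = 20, a = ⌊(11 + 9)/20⌋ = 1; p/q = (1·83 + 12)/(1·7 + 1) = 95/8; p² − 141·q² = 9025 − 9024 = 1.
  The first convergent with p² − 141·q² = 1 gives the fundamental solution (x₁, y₁) = (95, 8).
Step 2: Apply the recurrence (x_{n+1}, y_{n+1}) = (x₁x_n + 141y₁y_n, x₁y_n + y₁x_n) repeatedly.
  From (x_1, y_1) = (95, 8): x_2 = 95·95 + 141·8·8 = 18049; y_2 = 95·8 + 8·95 = 1520.
  From (x_2, y_2) = (18049, 1520): x_3 = 95·18049 + 141·8·1520 = 3429215; y_3 = 95·1520 + 8·18049 = 288792.
  From (x_3, y_3) = (3429215, 288792): x_4 = 95·3429215 + 141·8·288792 = 651532801; y_4 = 95·288792 + 8·3429215 = 54868960.
Step 3: Verify x_4² - 141·y_4² = 424494990778905601 - 424494990778905600 = 1 (should be 1). ✓

(x_1, y_1) = (95, 8); (x_4, y_4) = (651532801, 54868960).


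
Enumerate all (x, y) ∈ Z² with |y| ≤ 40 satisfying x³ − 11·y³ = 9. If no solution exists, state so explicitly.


The equation is x³ - 11y³ = 9. For fixed y, x³ = 11·y³ + 9, so a solution requires the RHS to be a perfect cube.
Strategy: iterate y from -40 to 40, compute RHS = 11·y³ + 9, and check whether it is a (positive or negative) perfect cube.
Check small values of y:
  y = 0: RHS = 9 is not a perfect cube.
  y = 1: RHS = 20 is not a perfect cube.
  y = -1: RHS = -2 is not a perfect cube.
  y = 2: RHS = 97 is not a perfect cube.
  y = -2: RHS = -79 is not a perfect cube.
  y = 3: RHS = 306 is not a perfect cube.
  y = -3: RHS = -288 is not a perfect cube.
Continuing the search up to |y| = 40 finds no solutions either.
No (x, y) in the scanned range satisfies the equation.

No integer solutions with |y| ≤ 40.


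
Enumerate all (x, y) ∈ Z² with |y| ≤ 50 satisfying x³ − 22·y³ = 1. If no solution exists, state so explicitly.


The equation is x³ - 22y³ = 1. For fixed y, x³ = 22·y³ + 1, so a solution requires the RHS to be a perfect cube.
Strategy: iterate y from -50 to 50, compute RHS = 22·y³ + 1, and check whether it is a (positive or negative) perfect cube.
Check small values of y:
  y = 0: RHS = 1 = (1)³ ⇒ x = 1 works.
  y = 1: RHS = 23 is not a perfect cube.
  y = -1: RHS = -21 is not a perfect cube.
  y = 2: RHS = 177 is not a perfect cube.
  y = -2: RHS = -175 is not a perfect cube.
  y = 3: RHS = 595 is not a perfect cube.
  y = -3: RHS = -593 is not a perfect cube.
Continuing the search up to |y| = 50 finds no further solutions beyond those listed.
Collected solutions: (1, 0).

Solutions (with |y| ≤ 50): (1, 0).


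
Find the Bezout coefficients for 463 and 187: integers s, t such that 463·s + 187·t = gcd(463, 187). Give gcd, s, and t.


Euclidean algorithm on (463, 187) — divide until remainder is 0:
  463 = 2 · 187 + 89
  187 = 2 · 89 + 9
  89 = 9 · 9 + 8
  9 = 1 · 8 + 1
  8 = 8 · 1 + 0
gcd(463, 187) = 1.
Track Bezout coefficients alongside the remainders: start with r₀ = 463 = a·1 + b·0 (s = 1, t = 0) and r₁ = 187 = a·0 + b·1 (s = 0, t = 1); each new remainder r_{k+1} = r_{k-1} − q_k·r_k inherits s_{k+1} = s_{k-1} − q_k·s_k, t_{k+1} = t_{k-1} − q_k·t_k, so r_k = a·s_k + b·t_k at every step:
  q = 2: r = 89, s = 1 − 2·0 = 1, t = 0 − 2·1 = -2  (check: 463·1 + 187·(-2) = 89)
  q = 2: r = 9, s = 0 − 2·1 = -2, t = 1 − 2·(-2) = 5  (check: 463·(-2) + 187·5 = 9)
  q = 9: r = 8, s = 1 − 9·(-2) = 19, t = -2 − 9·5 = -47  (check: 463·19 + 187·(-47) = 8)
  q = 1: r = 1, s = -2 − 1·19 = -21, t = 5 − 1·(-47) = 52  (check: 463·(-21) + 187·52 = 1)
The row with r = 1 (the gcd) gives the Bezout coefficients s = -21, t = 52.
Result: 463 · (-21) + 187 · (52) = 1.

gcd(463, 187) = 1; s = -21, t = 52 (check: 463·(-21) + 187·52 = 1).


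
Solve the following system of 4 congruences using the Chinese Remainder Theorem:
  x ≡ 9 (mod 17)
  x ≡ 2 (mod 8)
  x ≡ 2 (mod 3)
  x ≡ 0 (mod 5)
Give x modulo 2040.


Product of moduli M = 17 · 8 · 3 · 5 = 2040.
Merge one congruence at a time:
  Start: x ≡ 9 (mod 17).
  Combine with x ≡ 2 (mod 8); new modulus lcm = 136.
    Write x = 9 + 17·t and substitute into x ≡ 2 (mod 8): 17·t ≡ 2 − 9 = -7 (mod 8).
    Reduce coefficients mod 8: 1·t ≡ 1 (mod 8).
    So t ≡ 1 (mod 8).
    Then x = 9 + 17·1 = 26, valid modulo lcm(17, 8) = 136: x ≡ 26 (mod 136).
  Combine with x ≡ 2 (mod 3); new modulus lcm = 408.
    Write x = 26 + 136·t and substitute into x ≡ 2 (mod 3): 136·t ≡ 2 − 26 = -24 (mod 3).
    Reduce coefficients mod 3: 1·t ≡ 0 (mod 3).
    So t ≡ 0 (mod 3).
    Then x = 26 + 136·0 = 26, valid modulo lcm(136, 3) = 408: x ≡ 26 (mod 408).
  Combine with x ≡ 0 (mod 5); new modulus lcm = 2040.
    Write x = 26 + 408·t and substitute into x ≡ 0 (mod 5): 408·t ≡ 0 − 26 = -26 (mod 5).
    Reduce coefficients mod 5: 3·t ≡ 4 (mod 5).
    The inverse of 3 mod 5 is 2 (since 3·2 = 6 = 1·5 + 1), so t ≡ 2·4 = 8 ≡ 3 (mod 5).
    Then x = 26 + 408·3 = 1250, valid modulo lcm(408, 5) = 2040: x ≡ 1250 (mod 2040).
Verify against each original: 1250 mod 17 = 9, 1250 mod 8 = 2, 1250 mod 3 = 2, 1250 mod 5 = 0.

x ≡ 1250 (mod 2040).


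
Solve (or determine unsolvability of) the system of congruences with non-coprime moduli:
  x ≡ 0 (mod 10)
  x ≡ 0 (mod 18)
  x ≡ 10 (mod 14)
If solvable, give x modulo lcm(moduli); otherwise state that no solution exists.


Moduli 10, 18, 14 are not pairwise coprime, so CRT works modulo lcm(m_i) when all pairwise compatibility conditions hold.
Pairwise compatibility: gcd(m_i, m_j) must divide a_i - a_j for every pair.
Merge one congruence at a time:
  Start: x ≡ 0 (mod 10).
  Combine with x ≡ 0 (mod 18): gcd(10, 18) = 2; 0 - 0 = 0, which IS divisible by 2, so compatible.
    Write x = 0 + 10·t and substitute into x ≡ 0 (mod 18): 10·t ≡ 0 − 0 = 0 (mod 18).
    Divide the congruence (and modulus) by g = 2: 5·t ≡ 0 (mod 9).
    The inverse of 5 mod 9 is 2 (since 5·2 = 10 = 1·9 + 1), so t ≡ 2·0 = 0 ≡ 0 (mod 9).
    Then x = 0 + 10·0 = 0, valid modulo lcm(10, 18) = 90: x ≡ 0 (mod 90).
  Combine with x ≡ 10 (mod 14): gcd(90, 14) = 2; 10 - 0 = 10, which IS divisible by 2, so compatible.
    Write x = 0 + 90·t and substitute into x ≡ 10 (mod 14): 90·t ≡ 10 − 0 = 10 (mod 14).
    Divide the congruence (and modulus) by g = 2: 45·t ≡ 5 (mod 7).
    Reduce coefficients mod 7: 3·t ≡ 5 (mod 7).
    The inverse of 3 mod 7 is 5 (since 3·5 = 15 = 2·7 + 1), so t ≡ 5·5 = 25 ≡ 4 (mod 7).
    Then x = 0 + 90·4 = 360, valid modulo lcm(90, 14) = 630: x ≡ 360 (mod 630).
Verify: 360 mod 10 = 0, 360 mod 18 = 0, 360 mod 14 = 10.

x ≡ 360 (mod 630).


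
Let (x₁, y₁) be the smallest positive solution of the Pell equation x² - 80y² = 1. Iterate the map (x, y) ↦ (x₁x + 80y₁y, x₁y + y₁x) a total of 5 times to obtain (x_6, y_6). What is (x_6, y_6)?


Step 1: Find the fundamental solution (x₁, y₁) of x² - 80y² = 1.
  Expand √80 as a continued fraction. a₀ = ⌊√80⌋ = 8; iterate m_{k+1} = d_k·a_k − m_k, d_{k+1} = (80 − m_{k+1}²)/d_k, a_{k+1} = ⌊(a₀ + m_{k+1})/d_{k+1}⌋ (starting m₀ = 0, d₀ = 1), with convergents p_k = a_k·p_{k-1} + p_{k-2}, q_k = a_k·q_{k-1} + q_{k-2} (p₋₁ = 1, q₋₁ = 0):
  k = 0: a₀ = 8; p₀/q₀ = 8/1; p₀² − 80·q₀² = 64 − 80 = -16.
  k = 1: m = 8, d = 16, a = ⌊(8 + 8)/16⌋ = 1; p/q = (1·8 + 1)/(1·1 + 0) = 9/1; p² − 80·q² = 81 − 80 = 1.
  The first convergent with p² − 80·q² = 1 gives the fundamental solution (x₁, y₁) = (9, 1).
Step 2: Apply the recurrence (x_{n+1}, y_{n+1}) = (x₁x_n + 80y₁y_n, x₁y_n + y₁x_n) repeatedly.
  From (x_1, y_1) = (9, 1): x_2 = 9·9 + 80·1·1 = 161; y_2 = 9·1 + 1·9 = 18.
  From (x_2, y_2) = (161, 18): x_3 = 9·161 + 80·1·18 = 2889; y_3 = 9·18 + 1·161 = 323.
  From (x_3, y_3) = (2889, 323): x_4 = 9·2889 + 80·1·323 = 51841; y_4 = 9·323 + 1·2889 = 5796.
  From (x_4, y_4) = (51841, 5796): x_5 = 9·51841 + 80·1·5796 = 930249; y_5 = 9·5796 + 1·51841 = 104005.
  From (x_5, y_5) = (930249, 104005): x_6 = 9·930249 + 80·1·104005 = 16692641; y_6 = 9·104005 + 1·930249 = 1866294.
Step 3: Verify x_6² - 80·y_6² = 278644263554881 - 278644263554880 = 1 (should be 1). ✓

(x_1, y_1) = (9, 1); (x_6, y_6) = (16692641, 1866294).


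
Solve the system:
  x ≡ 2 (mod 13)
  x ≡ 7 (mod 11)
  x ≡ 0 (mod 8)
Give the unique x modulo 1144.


Moduli 13, 11, 8 are pairwise coprime; by CRT there is a unique solution modulo M = 13 · 11 · 8 = 1144.
Solve pairwise, accumulating the modulus:
  Start with x ≡ 2 (mod 13).
  Combine with x ≡ 7 (mod 11): since gcd(13, 11) = 1, we get a unique residue mod 143.
    Write x = 2 + 13·t and substitute into x ≡ 7 (mod 11): 13·t ≡ 7 − 2 = 5 (mod 11).
    Reduce coefficients mod 11: 2·t ≡ 5 (mod 11).
    The inverse of 2 mod 11 is 6 (since 2·6 = 12 = 1·11 + 1), so t ≡ 6·5 = 30 ≡ 8 (mod 11).
    Then x = 2 + 13·8 = 106, valid modulo lcm(13, 11) = 143: x ≡ 106 (mod 143).
  Combine with x ≡ 0 (mod 8): since gcd(143, 8) = 1, we get a unique residue mod 1144.
    Write x = 106 + 143·t and substitute into x ≡ 0 (mod 8): 143·t ≡ 0 − 106 = -106 (mod 8).
    Reduce coefficients mod 8: 7·t ≡ 6 (mod 8).
    The inverse of 7 mod 8 is 7 (since 7·7 = 49 = 6·8 + 1), so t ≡ 7·6 = 42 ≡ 2 (mod 8).
    Then x = 106 + 143·2 = 392, valid modulo lcm(143, 8) = 1144: x ≡ 392 (mod 1144).
Verify: 392 mod 13 = 2 ✓, 392 mod 11 = 7 ✓, 392 mod 8 = 0 ✓.

x ≡ 392 (mod 1144).


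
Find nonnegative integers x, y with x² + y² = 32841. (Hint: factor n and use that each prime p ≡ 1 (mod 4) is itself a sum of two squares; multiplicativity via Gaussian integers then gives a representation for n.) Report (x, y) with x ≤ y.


Step 1: Factor n = 32841 = 3^2 · 41 · 89.
Step 2: Check the mod-4 condition on each prime factor: 3 ≡ 3 (mod 4), exponent 2 (must be even); 41 ≡ 1 (mod 4), exponent 1; 89 ≡ 1 (mod 4), exponent 1.
All primes ≡ 3 (mod 4) appear to even exponent (or don't appear), so by the two-squares theorem n IS expressible as a sum of two squares.
Step 3: Build a representation. Group n = k² · m with k = 3 and m = 41 · 89 = 3649 (a product of primes ≡ 1 (mod 4)); a representation of m scales to one of n via (k·x)² + (k·y)² = k²(x² + y²). Each prime p ≡ 1 (mod 4) is itself a sum of two squares; find a² by testing p − a² for a perfect square:
  41: 41 − 1² = 40, 41 − 2² = 37, 41 − 3² = 32, 41 − 4² = 25 = 5² ⇒ 41 = 4² + 5².
  89: 89 − 1² = 88, 89 − 2² = 85, 89 − 3² = 80, 89 − 4² = 73, 89 − 5² = 64 = 8² ⇒ 89 = 5² + 8².
  Combine using the Brahmagupta–Fibonacci identity (a² + b²)(c² + d²) = (ac − bd)² + (ad + bc)² = (ac + bd)² + (ad − bc)²:
  41 · 89 = 3649: from (4² + 5²)(5² + 8²), take (4·5 − 5·8, 4·8 + 5·5) = (20 − 40, 32 + 25) = (-20, 57); dropping signs (only squares matter) gives (20, 57); check 20² + 57² = 400 + 3249 = 3649 ✓.
  Scale by k = 3: (3·20, 3·57) = (60, 171).
Step 4: Order so x ≤ y and verify: 60² + 171² = 3600 + 29241 = 32841 = n. ✓

n = 32841 = 60² + 171² (one valid representation with x ≤ y).


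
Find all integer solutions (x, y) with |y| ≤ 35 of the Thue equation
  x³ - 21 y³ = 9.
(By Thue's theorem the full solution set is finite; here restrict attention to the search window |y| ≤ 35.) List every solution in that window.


The equation is x³ - 21y³ = 9. For fixed y, x³ = 21·y³ + 9, so a solution requires the RHS to be a perfect cube.
Strategy: iterate y from -35 to 35, compute RHS = 21·y³ + 9, and check whether it is a (positive or negative) perfect cube.
Check small values of y:
  y = 0: RHS = 9 is not a perfect cube.
  y = 1: RHS = 30 is not a perfect cube.
  y = -1: RHS = -12 is not a perfect cube.
  y = 2: RHS = 177 is not a perfect cube.
  y = -2: RHS = -159 is not a perfect cube.
  y = 3: RHS = 576 is not a perfect cube.
  y = -3: RHS = -558 is not a perfect cube.
Continuing the search up to |y| = 35 finds no solutions either.
No (x, y) in the scanned range satisfies the equation.

No integer solutions with |y| ≤ 35.


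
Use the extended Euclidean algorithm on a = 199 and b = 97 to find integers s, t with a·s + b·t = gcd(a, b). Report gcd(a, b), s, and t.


Euclidean algorithm on (199, 97) — divide until remainder is 0:
  199 = 2 · 97 + 5
  97 = 19 · 5 + 2
  5 = 2 · 2 + 1
  2 = 2 · 1 + 0
gcd(199, 97) = 1.
Track Bezout coefficients alongside the remainders: start with r₀ = 199 = a·1 + b·0 (s = 1, t = 0) and r₁ = 97 = a·0 + b·1 (s = 0, t = 1); each new remainder r_{k+1} = r_{k-1} − q_k·r_k inherits s_{k+1} = s_{k-1} − q_k·s_k, t_{k+1} = t_{k-1} − q_k·t_k, so r_k = a·s_k + b·t_k at every step:
  q = 2: r = 5, s = 1 − 2·0 = 1, t = 0 − 2·1 = -2  (check: 199·1 + 97·(-2) = 5)
  q = 19: r = 2, s = 0 − 19·1 = -19, t = 1 − 19·(-2) = 39  (check: 199·(-19) + 97·39 = 2)
  q = 2: r = 1, s = 1 − 2·(-19) = 39, t = -2 − 2·39 = -80  (check: 199·39 + 97·(-80) = 1)
The row with r = 1 (the gcd) gives the Bezout coefficients s = 39, t = -80.
Result: 199 · (39) + 97 · (-80) = 1.

gcd(199, 97) = 1; s = 39, t = -80 (check: 199·39 + 97·(-80) = 1).


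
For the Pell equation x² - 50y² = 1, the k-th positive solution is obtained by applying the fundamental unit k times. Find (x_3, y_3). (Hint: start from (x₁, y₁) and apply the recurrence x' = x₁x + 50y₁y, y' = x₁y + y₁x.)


Step 1: Find the fundamental solution (x₁, y₁) of x² - 50y² = 1.
  Expand √50 as a continued fraction. a₀ = ⌊√50⌋ = 7; iterate m_{k+1} = d_k·a_k − m_k, d_{k+1} = (50 − m_{k+1}²)/d_k, a_{k+1} = ⌊(a₀ + m_{k+1})/d_{k+1}⌋ (starting m₀ = 0, d₀ = 1), with convergents p_k = a_k·p_{k-1} + p_{k-2}, q_k = a_k·q_{k-1} + q_{k-2} (p₋₁ = 1, q₋₁ = 0):
  k = 0: a₀ = 7; p₀/q₀ = 7/1; p₀² − 50·q₀² = 49 − 50 = -1.
  k = 1: m = 7, d = 1, a = ⌊(7 + 7)/1⌋ = 14; p/q = (14·7 + 1)/(14·1 + 0) = 99/14; p² − 50·q² = 9801 − 9800 = 1.
  The first convergent with p² − 50·q² = 1 gives the fundamental solution (x₁, y₁) = (99, 14).
Step 2: Apply the recurrence (x_{n+1}, y_{n+1}) = (x₁x_n + 50y₁y_n, x₁y_n + y₁x_n) repeatedly.
  From (x_1, y_1) = (99, 14): x_2 = 99·99 + 50·14·14 = 19601; y_2 = 99·14 + 14·99 = 2772.
  From (x_2, y_2) = (19601, 2772): x_3 = 99·19601 + 50·14·2772 = 3880899; y_3 = 99·2772 + 14·19601 = 548842.
Step 3: Verify x_3² - 50·y_3² = 15061377048201 - 15061377048200 = 1 (should be 1). ✓

(x_1, y_1) = (99, 14); (x_3, y_3) = (3880899, 548842).


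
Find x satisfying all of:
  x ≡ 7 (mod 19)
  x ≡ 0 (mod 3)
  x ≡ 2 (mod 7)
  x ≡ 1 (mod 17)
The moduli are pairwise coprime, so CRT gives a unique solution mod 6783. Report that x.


Product of moduli M = 19 · 3 · 7 · 17 = 6783.
Merge one congruence at a time:
  Start: x ≡ 7 (mod 19).
  Combine with x ≡ 0 (mod 3); new modulus lcm = 57.
    Write x = 7 + 19·t and substitute into x ≡ 0 (mod 3): 19·t ≡ 0 − 7 = -7 (mod 3).
    Reduce coefficients mod 3: 1·t ≡ 2 (mod 3).
    So t ≡ 2 (mod 3).
    Then x = 7 + 19·2 = 45, valid modulo lcm(19, 3) = 57: x ≡ 45 (mod 57).
  Combine with x ≡ 2 (mod 7); new modulus lcm = 399.
    Write x = 45 + 57·t and substitute into x ≡ 2 (mod 7): 57·t ≡ 2 − 45 = -43 (mod 7).
    Reduce coefficients mod 7: 1·t ≡ 6 (mod 7).
    So t ≡ 6 (mod 7).
    Then x = 45 + 57·6 = 387, valid modulo lcm(57, 7) = 399: x ≡ 387 (mod 399).
  Combine with x ≡ 1 (mod 17); new modulus lcm = 6783.
    Write x = 387 + 399·t and substitute into x ≡ 1 (mod 17): 399·t ≡ 1 − 387 = -386 (mod 17).
    Reduce coefficients mod 17: 8·t ≡ 5 (mod 17).
    The inverse of 8 mod 17 is 15 (since 8·15 = 120 = 7·17 + 1), so t ≡ 15·5 = 75 ≡ 7 (mod 17).
    Then x = 387 + 399·7 = 3180, valid modulo lcm(399, 17) = 6783: x ≡ 3180 (mod 6783).
Verify against each original: 3180 mod 19 = 7, 3180 mod 3 = 0, 3180 mod 7 = 2, 3180 mod 17 = 1.

x ≡ 3180 (mod 6783).


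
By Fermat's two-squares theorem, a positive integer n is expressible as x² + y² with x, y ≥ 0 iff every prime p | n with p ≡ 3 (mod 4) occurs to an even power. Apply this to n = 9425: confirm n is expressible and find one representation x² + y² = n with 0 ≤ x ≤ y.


Step 1: Factor n = 9425 = 5^2 · 13 · 29.
Step 2: Check the mod-4 condition on each prime factor: 5 ≡ 1 (mod 4), exponent 2; 13 ≡ 1 (mod 4), exponent 1; 29 ≡ 1 (mod 4), exponent 1.
All primes ≡ 3 (mod 4) appear to even exponent (or don't appear), so by the two-squares theorem n IS expressible as a sum of two squares.
Step 3: Build a representation. Group n = k² · m with k = 5 and m = 13 · 29 = 377 (a product of primes ≡ 1 (mod 4)); a representation of m scales to one of n via (k·x)² + (k·y)² = k²(x² + y²). Each prime p ≡ 1 (mod 4) is itself a sum of two squares; find a² by testing p − a² for a perfect square:
  13: 13 − 1² = 12, 13 − 2² = 9 = 3² ⇒ 13 = 2² + 3².
  29: 29 − 1² = 28, 29 − 2² = 25 = 5² ⇒ 29 = 2² + 5².
  Combine using the Brahmagupta–Fibonacci identity (a² + b²)(c² + d²) = (ac − bd)² + (ad + bc)² = (ac + bd)² + (ad − bc)²:
  13 · 29 = 377: from (2² + 3²)(2² + 5²), take (2·2 − 3·5, 2·5 + 3·2) = (4 − 15, 10 + 6) = (-11, 16); dropping signs (only squares matter) gives (11, 16); check 11² + 16² = 121 + 256 = 377 ✓.
  Scale by k = 5: (5·11, 5·16) = (55, 80).
Step 4: Order so x ≤ y and verify: 55² + 80² = 3025 + 6400 = 9425 = n. ✓

n = 9425 = 55² + 80² (one valid representation with x ≤ y).


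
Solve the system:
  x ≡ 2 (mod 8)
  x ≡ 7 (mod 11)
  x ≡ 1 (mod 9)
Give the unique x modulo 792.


Moduli 8, 11, 9 are pairwise coprime; by CRT there is a unique solution modulo M = 8 · 11 · 9 = 792.
Solve pairwise, accumulating the modulus:
  Start with x ≡ 2 (mod 8).
  Combine with x ≡ 7 (mod 11): since gcd(8, 11) = 1, we get a unique residue mod 88.
    Write x = 2 + 8·t and substitute into x ≡ 7 (mod 11): 8·t ≡ 7 − 2 = 5 (mod 11).
    The inverse of 8 mod 11 is 7 (since 8·7 = 56 = 5·11 + 1), so t ≡ 7·5 = 35 ≡ 2 (mod 11).
    Then x = 2 + 8·2 = 18, valid modulo lcm(8, 11) = 88: x ≡ 18 (mod 88).
  Combine with x ≡ 1 (mod 9): since gcd(88, 9) = 1, we get a unique residue mod 792.
    Write x = 18 + 88·t and substitute into x ≡ 1 (mod 9): 88·t ≡ 1 − 18 = -17 (mod 9).
    Reduce coefficients mod 9: 7·t ≡ 1 (mod 9).
    The inverse of 7 mod 9 is 4 (since 7·4 = 28 = 3·9 + 1), so t ≡ 4·1 = 4 ≡ 4 (mod 9).
    Then x = 18 + 88·4 = 370, valid modulo lcm(88, 9) = 792: x ≡ 370 (mod 792).
Verify: 370 mod 8 = 2 ✓, 370 mod 11 = 7 ✓, 370 mod 9 = 1 ✓.

x ≡ 370 (mod 792).


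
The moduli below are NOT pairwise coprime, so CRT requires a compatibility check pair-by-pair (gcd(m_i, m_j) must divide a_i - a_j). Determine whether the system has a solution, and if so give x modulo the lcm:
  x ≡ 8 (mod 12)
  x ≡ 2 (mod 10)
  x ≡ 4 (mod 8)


Moduli 12, 10, 8 are not pairwise coprime, so CRT works modulo lcm(m_i) when all pairwise compatibility conditions hold.
Pairwise compatibility: gcd(m_i, m_j) must divide a_i - a_j for every pair.
Merge one congruence at a time:
  Start: x ≡ 8 (mod 12).
  Combine with x ≡ 2 (mod 10): gcd(12, 10) = 2; 2 - 8 = -6, which IS divisible by 2, so compatible.
    Write x = 8 + 12·t and substitute into x ≡ 2 (mod 10): 12·t ≡ 2 − 8 = -6 (mod 10).
    Divide the congruence (and modulus) by g = 2: 6·t ≡ -3 (mod 5).
    Reduce coefficients mod 5: 1·t ≡ 2 (mod 5).
    So t ≡ 2 (mod 5).
    Then x = 8 + 12·2 = 32, valid modulo lcm(12, 10) = 60: x ≡ 32 (mod 60).
  Combine with x ≡ 4 (mod 8): gcd(60, 8) = 4; 4 - 32 = -28, which IS divisible by 4, so compatible.
    Write x = 32 + 60·t and substitute into x ≡ 4 (mod 8): 60·t ≡ 4 − 32 = -28 (mod 8).
    Divide the congruence (and modulus) by g = 4: 15·t ≡ -7 (mod 2).
    Reduce coefficients mod 2: 1·t ≡ 1 (mod 2).
    So t ≡ 1 (mod 2).
    Then x = 32 + 60·1 = 92, valid modulo lcm(60, 8) = 120: x ≡ 92 (mod 120).
Verify: 92 mod 12 = 8, 92 mod 10 = 2, 92 mod 8 = 4.

x ≡ 92 (mod 120).


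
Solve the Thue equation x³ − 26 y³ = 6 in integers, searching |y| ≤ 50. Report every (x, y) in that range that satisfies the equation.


The equation is x³ - 26y³ = 6. For fixed y, x³ = 26·y³ + 6, so a solution requires the RHS to be a perfect cube.
Strategy: iterate y from -50 to 50, compute RHS = 26·y³ + 6, and check whether it is a (positive or negative) perfect cube.
Check small values of y:
  y = 0: RHS = 6 is not a perfect cube.
  y = 1: RHS = 32 is not a perfect cube.
  y = -1: RHS = -20 is not a perfect cube.
  y = 2: RHS = 214 is not a perfect cube.
  y = -2: RHS = -202 is not a perfect cube.
  y = 3: RHS = 708 is not a perfect cube.
  y = -3: RHS = -696 is not a perfect cube.
Continuing the search up to |y| = 50 finds no solutions either.
No (x, y) in the scanned range satisfies the equation.

No integer solutions with |y| ≤ 50.


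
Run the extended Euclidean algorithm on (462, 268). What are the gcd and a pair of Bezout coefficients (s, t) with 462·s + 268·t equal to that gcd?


Euclidean algorithm on (462, 268) — divide until remainder is 0:
  462 = 1 · 268 + 194
  268 = 1 · 194 + 74
  194 = 2 · 74 + 46
  74 = 1 · 46 + 28
  46 = 1 · 28 + 18
  28 = 1 · 18 + 10
  18 = 1 · 10 + 8
  10 = 1 · 8 + 2
  8 = 4 · 2 + 0
gcd(462, 268) = 2.
Track Bezout coefficients alongside the remainders: start with r₀ = 462 = a·1 + b·0 (s = 1, t = 0) and r₁ = 268 = a·0 + b·1 (s = 0, t = 1); each new remainder r_{k+1} = r_{k-1} − q_k·r_k inherits s_{k+1} = s_{k-1} − q_k·s_k, t_{k+1} = t_{k-1} − q_k·t_k, so r_k = a·s_k + b·t_k at every step:
  q = 1: r = 194, s = 1 − 1·0 = 1, t = 0 − 1·1 = -1  (check: 462·1 + 268·(-1) = 194)
  q = 1: r = 74, s = 0 − 1·1 = -1, t = 1 − 1·(-1) = 2  (check: 462·(-1) + 268·2 = 74)
  q = 2: r = 46, s = 1 − 2·(-1) = 3, t = -1 − 2·2 = -5  (check: 462·3 + 268·(-5) = 46)
  q = 1: r = 28, s = -1 − 1·3 = -4, t = 2 − 1·(-5) = 7  (check: 462·(-4) + 268·7 = 28)
  q = 1: r = 18, s = 3 − 1·(-4) = 7, t = -5 − 1·7 = -12  (check: 462·7 + 268·(-12) = 18)
  q = 1: r = 10, s = -4 − 1·7 = -11, t = 7 − 1·(-12) = 19  (check: 462·(-11) + 268·19 = 10)
  q = 1: r = 8, s = 7 − 1·(-11) = 18, t = -12 − 1·19 = -31  (check: 462·18 + 268·(-31) = 8)
  q = 1: r = 2, s = -11 − 1·18 = -29, t = 19 − 1·(-31) = 50  (check: 462·(-29) + 268·50 = 2)
The row with r = 2 (the gcd) gives the Bezout coefficients s = -29, t = 50.
Result: 462 · (-29) + 268 · (50) = 2.

gcd(462, 268) = 2; s = -29, t = 50 (check: 462·(-29) + 268·50 = 2).


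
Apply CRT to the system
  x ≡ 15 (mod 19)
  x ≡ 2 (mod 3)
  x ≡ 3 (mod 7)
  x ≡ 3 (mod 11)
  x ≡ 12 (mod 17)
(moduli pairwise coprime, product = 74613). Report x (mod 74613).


Product of moduli M = 19 · 3 · 7 · 11 · 17 = 74613.
Merge one congruence at a time:
  Start: x ≡ 15 (mod 19).
  Combine with x ≡ 2 (mod 3); new modulus lcm = 57.
    Write x = 15 + 19·t and substitute into x ≡ 2 (mod 3): 19·t ≡ 2 − 15 = -13 (mod 3).
    Reduce coefficients mod 3: 1·t ≡ 2 (mod 3).
    So t ≡ 2 (mod 3).
    Then x = 15 + 19·2 = 53, valid modulo lcm(19, 3) = 57: x ≡ 53 (mod 57).
  Combine with x ≡ 3 (mod 7); new modulus lcm = 399.
    Write x = 53 + 57·t and substitute into x ≡ 3 (mod 7): 57·t ≡ 3 − 53 = -50 (mod 7).
    Reduce coefficients mod 7: 1·t ≡ 6 (mod 7).
    So t ≡ 6 (mod 7).
    Then x = 53 + 57·6 = 395, valid modulo lcm(57, 7) = 399: x ≡ 395 (mod 399).
  Combine with x ≡ 3 (mod 11); new modulus lcm = 4389.
    Write x = 395 + 399·t and substitute into x ≡ 3 (mod 11): 399·t ≡ 3 − 395 = -392 (mod 11).
    Reduce coefficients mod 11: 3·t ≡ 4 (mod 11).
    The inverse of 3 mod 11 is 4 (since 3·4 = 12 = 1·11 + 1), so t ≡ 4·4 = 16 ≡ 5 (mod 11).
    Then x = 395 + 399·5 = 2390, valid modulo lcm(399, 11) = 4389: x ≡ 2390 (mod 4389).
  Combine with x ≡ 12 (mod 17); new modulus lcm = 74613.
    Write x = 2390 + 4389·t and substitute into x ≡ 12 (mod 17): 4389·t ≡ 12 − 2390 = -2378 (mod 17).
    Reduce coefficients mod 17: 3·t ≡ 2 (mod 17).
    The inverse of 3 mod 17 is 6 (since 3·6 = 18 = 1·17 + 1), so t ≡ 6·2 = 12 ≡ 12 (mod 17).
    Then x = 2390 + 4389·12 = 55058, valid modulo lcm(4389, 17) = 74613: x ≡ 55058 (mod 74613).
Verify against each original: 55058 mod 19 = 15, 55058 mod 3 = 2, 55058 mod 7 = 3, 55058 mod 11 = 3, 55058 mod 17 = 12.

x ≡ 55058 (mod 74613).


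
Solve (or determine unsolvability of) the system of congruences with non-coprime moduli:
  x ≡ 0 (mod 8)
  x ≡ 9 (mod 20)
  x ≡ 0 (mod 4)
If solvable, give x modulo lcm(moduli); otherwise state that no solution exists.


Moduli 8, 20, 4 are not pairwise coprime, so CRT works modulo lcm(m_i) when all pairwise compatibility conditions hold.
Pairwise compatibility: gcd(m_i, m_j) must divide a_i - a_j for every pair.
Merge one congruence at a time:
  Start: x ≡ 0 (mod 8).
  Combine with x ≡ 9 (mod 20): gcd(8, 20) = 4, and 9 - 0 = 9 is NOT divisible by 4.
    ⇒ system is inconsistent (no integer solution).

No solution (the system is inconsistent).


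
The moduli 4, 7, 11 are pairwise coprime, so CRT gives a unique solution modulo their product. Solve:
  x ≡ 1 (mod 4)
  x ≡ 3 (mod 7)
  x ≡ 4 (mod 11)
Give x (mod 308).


Moduli 4, 7, 11 are pairwise coprime; by CRT there is a unique solution modulo M = 4 · 7 · 11 = 308.
Solve pairwise, accumulating the modulus:
  Start with x ≡ 1 (mod 4).
  Combine with x ≡ 3 (mod 7): since gcd(4, 7) = 1, we get a unique residue mod 28.
    Write x = 1 + 4·t and substitute into x ≡ 3 (mod 7): 4·t ≡ 3 − 1 = 2 (mod 7).
    The inverse of 4 mod 7 is 2 (since 4·2 = 8 = 1·7 + 1), so t ≡ 2·2 = 4 ≡ 4 (mod 7).
    Then x = 1 + 4·4 = 17, valid modulo lcm(4, 7) = 28: x ≡ 17 (mod 28).
  Combine with x ≡ 4 (mod 11): since gcd(28, 11) = 1, we get a unique residue mod 308.
    Write x = 17 + 28·t and substitute into x ≡ 4 (mod 11): 28·t ≡ 4 − 17 = -13 (mod 11).
    Reduce coefficients mod 11: 6·t ≡ 9 (mod 11).
    The inverse of 6 mod 11 is 2 (since 6·2 = 12 = 1·11 + 1), so t ≡ 2·9 = 18 ≡ 7 (mod 11).
    Then x = 17 + 28·7 = 213, valid modulo lcm(28, 11) = 308: x ≡ 213 (mod 308).
Verify: 213 mod 4 = 1 ✓, 213 mod 7 = 3 ✓, 213 mod 11 = 4 ✓.

x ≡ 213 (mod 308).
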